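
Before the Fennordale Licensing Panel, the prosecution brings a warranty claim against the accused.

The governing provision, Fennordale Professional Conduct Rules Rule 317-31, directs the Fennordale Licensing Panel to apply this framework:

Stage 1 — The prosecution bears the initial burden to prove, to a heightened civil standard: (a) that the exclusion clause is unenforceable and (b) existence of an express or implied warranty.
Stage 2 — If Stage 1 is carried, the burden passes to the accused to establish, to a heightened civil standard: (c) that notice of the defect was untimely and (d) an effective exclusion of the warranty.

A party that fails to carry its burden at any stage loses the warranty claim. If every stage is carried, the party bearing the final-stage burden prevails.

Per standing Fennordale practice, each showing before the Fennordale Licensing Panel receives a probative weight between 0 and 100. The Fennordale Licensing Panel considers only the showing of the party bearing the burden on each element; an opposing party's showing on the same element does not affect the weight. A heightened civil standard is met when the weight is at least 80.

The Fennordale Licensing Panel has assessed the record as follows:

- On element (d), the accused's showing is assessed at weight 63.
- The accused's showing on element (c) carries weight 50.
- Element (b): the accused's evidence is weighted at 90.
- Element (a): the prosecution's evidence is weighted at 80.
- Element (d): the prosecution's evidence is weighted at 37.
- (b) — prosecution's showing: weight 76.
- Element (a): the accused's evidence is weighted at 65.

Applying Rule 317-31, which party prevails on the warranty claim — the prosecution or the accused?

At Stage 1 the prosecution must meet a heightened civil standard (weight is at least 80): on (a) the weight is 80 (the accused's 65 is given no effect), which does reach 80, so (a) meets the standard; on (b) the weight is 76 (the accused's 90 is given no effect), which does not reach 80, so (b) does not meet the standard.
  Not every element is met, so the prosecution fails to carry Stage 1.
The analysis ends at Stage 1; the accused prevails.

accused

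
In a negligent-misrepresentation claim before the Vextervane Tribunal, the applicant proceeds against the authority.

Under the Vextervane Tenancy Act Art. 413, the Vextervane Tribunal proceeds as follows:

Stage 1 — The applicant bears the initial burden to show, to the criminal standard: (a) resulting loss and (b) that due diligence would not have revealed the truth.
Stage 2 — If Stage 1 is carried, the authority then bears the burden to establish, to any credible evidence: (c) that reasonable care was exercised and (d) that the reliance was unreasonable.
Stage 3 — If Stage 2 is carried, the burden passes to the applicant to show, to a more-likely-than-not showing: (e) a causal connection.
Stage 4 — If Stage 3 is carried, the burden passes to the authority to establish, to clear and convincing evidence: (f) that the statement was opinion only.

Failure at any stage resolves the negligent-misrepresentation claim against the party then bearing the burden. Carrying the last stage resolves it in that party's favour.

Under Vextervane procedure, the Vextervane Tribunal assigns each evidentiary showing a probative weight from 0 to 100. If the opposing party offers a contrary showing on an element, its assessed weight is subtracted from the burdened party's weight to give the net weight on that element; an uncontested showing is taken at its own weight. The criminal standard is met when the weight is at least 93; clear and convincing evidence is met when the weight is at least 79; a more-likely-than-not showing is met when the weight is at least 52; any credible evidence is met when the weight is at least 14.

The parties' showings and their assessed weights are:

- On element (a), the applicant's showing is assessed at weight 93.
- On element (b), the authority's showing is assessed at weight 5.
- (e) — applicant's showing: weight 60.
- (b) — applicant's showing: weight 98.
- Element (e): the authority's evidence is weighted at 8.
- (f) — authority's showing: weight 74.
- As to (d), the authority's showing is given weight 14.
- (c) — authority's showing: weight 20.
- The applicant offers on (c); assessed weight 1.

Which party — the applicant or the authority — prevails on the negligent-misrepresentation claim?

Stage 1 (applicant, the criminal standard, weight is at least 93): (a) 93 ≥ 93 — meets; (b) net 98−5=93 ≥ 93 — meets.
  All elements met. The burden passes to the authority.
Stage 2 (authority, any credible evidence, weight is at least 14): (c) net 20−1=19 ≥ 14 — meets; (d) 14 ≥ 14 — meets.
  Stage 2 is satisfied; the onus moves to the applicant.
Stage 3 (applicant, a more-likely-than-not showing, weight is at least 52): (e) net 60−8=52 ≥ 52 — meets.
  Stage 3 carried; the burden shifts to the authority.
Stage 4 (authority, clear and convincing evidence, weight is at least 79): (f) 74 < 79 — fails.
  Not every element is met, so the authority fails to carry Stage 4.
So the applicant prevails.

applicant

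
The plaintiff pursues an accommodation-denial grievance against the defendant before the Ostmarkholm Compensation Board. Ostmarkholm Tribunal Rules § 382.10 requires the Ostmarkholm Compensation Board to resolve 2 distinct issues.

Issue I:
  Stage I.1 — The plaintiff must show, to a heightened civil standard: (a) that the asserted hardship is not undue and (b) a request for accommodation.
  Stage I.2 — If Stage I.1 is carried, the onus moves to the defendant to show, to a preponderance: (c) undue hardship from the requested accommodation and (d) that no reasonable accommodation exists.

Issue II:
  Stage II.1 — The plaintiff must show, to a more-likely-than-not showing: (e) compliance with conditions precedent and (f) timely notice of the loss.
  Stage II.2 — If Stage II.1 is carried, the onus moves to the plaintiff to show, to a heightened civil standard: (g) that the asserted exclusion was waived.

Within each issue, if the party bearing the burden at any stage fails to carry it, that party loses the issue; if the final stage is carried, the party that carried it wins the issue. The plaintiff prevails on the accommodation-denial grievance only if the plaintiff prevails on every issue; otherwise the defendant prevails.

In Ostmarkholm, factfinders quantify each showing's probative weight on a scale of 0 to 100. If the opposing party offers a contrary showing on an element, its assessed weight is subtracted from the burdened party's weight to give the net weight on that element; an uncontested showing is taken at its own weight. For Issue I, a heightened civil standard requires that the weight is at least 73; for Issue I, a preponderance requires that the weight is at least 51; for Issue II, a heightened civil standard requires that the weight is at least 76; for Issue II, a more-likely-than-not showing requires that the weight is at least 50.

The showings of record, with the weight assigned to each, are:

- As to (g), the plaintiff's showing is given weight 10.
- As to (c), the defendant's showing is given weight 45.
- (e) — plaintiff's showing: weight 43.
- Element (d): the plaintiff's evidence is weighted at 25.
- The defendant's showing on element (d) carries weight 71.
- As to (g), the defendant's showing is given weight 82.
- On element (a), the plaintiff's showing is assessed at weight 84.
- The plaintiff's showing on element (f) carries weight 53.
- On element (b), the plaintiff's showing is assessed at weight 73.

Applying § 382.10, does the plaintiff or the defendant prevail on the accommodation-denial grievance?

— Issue I —
Stage I.1 — burden on plaintiff; standard: a heightened civil standard (weight is at least 73).
    (a): 84 ≥ 73 [met]
    (b): 73 ≥ 73 [met]
  Stage I.1 carried; the burden shifts to the defendant.
Stage I.2 — burden on defendant; standard: a preponderance (weight is at least 51).
    (c): 45 < 51 [not met]
    (d): 71 − 25 = 46 < 51 [not met]
  Not every element is met, so the defendant fails to carry Stage I.2.
The plaintiff prevails on this issue.
— Issue II —
Stage II.1 (plaintiff, a more-likely-than-not showing, weight is at least 50): (e) 43 < 50 — fails; (f) 53 ≥ 50 — meets.
  Stage II.1 not carried; the plaintiff fails its burden.
The analysis ends at Stage II.1; the defendant prevails on this issue.
Per-issue: Issue I → plaintiff; Issue II → defendant. The plaintiff must prevail on every issue; overall, the defendant prevails.

defendant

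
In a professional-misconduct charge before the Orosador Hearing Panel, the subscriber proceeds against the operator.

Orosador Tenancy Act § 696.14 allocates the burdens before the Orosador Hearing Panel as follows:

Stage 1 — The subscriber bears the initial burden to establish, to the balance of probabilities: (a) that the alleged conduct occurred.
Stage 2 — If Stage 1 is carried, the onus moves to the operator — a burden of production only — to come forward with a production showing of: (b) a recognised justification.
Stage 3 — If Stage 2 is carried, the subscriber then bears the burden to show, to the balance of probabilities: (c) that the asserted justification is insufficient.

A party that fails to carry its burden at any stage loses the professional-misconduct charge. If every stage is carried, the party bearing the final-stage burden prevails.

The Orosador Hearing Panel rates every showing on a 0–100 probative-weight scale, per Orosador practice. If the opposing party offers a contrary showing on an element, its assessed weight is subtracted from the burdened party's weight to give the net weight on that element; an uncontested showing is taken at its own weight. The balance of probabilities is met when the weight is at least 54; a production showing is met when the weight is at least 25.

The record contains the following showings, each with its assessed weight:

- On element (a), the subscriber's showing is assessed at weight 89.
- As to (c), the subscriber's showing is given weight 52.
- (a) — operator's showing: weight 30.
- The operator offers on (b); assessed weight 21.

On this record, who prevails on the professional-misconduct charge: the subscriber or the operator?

Stage 1 — burden on subscriber; standard: the balance of probabilities (weight is at least 54).
    (a): 89 − 30 = 59 ≥ 54 [met]
  The subscriber carries Stage 1; the operator now bears the burden.
Stage 2 — burden on operator; standard: a production showing (weight is at least 25).
    (b): 21 < 25 [not met]
  Not every element is met, so the operator fails to carry Stage 2.
So the subscriber prevails.

subscriber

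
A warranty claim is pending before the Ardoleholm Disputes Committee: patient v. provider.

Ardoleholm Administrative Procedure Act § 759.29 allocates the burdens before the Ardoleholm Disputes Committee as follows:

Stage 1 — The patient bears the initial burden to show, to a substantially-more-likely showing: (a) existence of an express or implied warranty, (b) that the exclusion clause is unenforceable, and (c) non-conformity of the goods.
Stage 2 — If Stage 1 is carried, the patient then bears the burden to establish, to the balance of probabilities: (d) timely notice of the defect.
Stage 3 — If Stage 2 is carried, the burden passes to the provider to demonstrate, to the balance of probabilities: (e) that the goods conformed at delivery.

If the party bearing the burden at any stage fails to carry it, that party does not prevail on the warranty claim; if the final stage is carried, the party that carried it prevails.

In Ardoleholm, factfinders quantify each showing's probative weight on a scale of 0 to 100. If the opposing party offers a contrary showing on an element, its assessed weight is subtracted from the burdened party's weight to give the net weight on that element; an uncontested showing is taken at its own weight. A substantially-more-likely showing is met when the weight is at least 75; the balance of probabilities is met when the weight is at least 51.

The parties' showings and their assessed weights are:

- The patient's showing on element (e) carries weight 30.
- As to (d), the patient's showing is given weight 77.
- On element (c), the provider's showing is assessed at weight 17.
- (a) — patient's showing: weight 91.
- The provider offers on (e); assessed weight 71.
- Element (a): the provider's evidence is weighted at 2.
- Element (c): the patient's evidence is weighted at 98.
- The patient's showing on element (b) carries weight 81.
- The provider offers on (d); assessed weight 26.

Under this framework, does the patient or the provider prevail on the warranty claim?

patient

At Stage 1 the patient must meet a substantially-more-likely showing (weight is at least 75): on (a) the weight is 91 less the opposing 2 gives net 89, ≥ 75, so (a) meets the standard; on (b) the weight is 81, ≥ 75, so (b) meets the standard; on (c) the weight is 98 less the opposing 17 gives net 81, which does reach 75, so (c) meets the standard.
  Stage 1 carried; the burden remains with the patient.
At Stage 2 the patient must meet the balance of probabilities (weight is at least 51): on (d) the weight is 77 less the opposing 26 gives net 51, ≥ 51, so (d) meets the standard.
  Stage 2 is satisfied; the onus moves to the provider.
At Stage 3 the provider must meet the balance of probabilities (weight is at least 51): on (e) the weight is 71 less the opposing 30 gives net 41, < 51, so (e) does not meet the standard.
  Stage 3 not carried; the provider fails its burden.
So the patient prevails.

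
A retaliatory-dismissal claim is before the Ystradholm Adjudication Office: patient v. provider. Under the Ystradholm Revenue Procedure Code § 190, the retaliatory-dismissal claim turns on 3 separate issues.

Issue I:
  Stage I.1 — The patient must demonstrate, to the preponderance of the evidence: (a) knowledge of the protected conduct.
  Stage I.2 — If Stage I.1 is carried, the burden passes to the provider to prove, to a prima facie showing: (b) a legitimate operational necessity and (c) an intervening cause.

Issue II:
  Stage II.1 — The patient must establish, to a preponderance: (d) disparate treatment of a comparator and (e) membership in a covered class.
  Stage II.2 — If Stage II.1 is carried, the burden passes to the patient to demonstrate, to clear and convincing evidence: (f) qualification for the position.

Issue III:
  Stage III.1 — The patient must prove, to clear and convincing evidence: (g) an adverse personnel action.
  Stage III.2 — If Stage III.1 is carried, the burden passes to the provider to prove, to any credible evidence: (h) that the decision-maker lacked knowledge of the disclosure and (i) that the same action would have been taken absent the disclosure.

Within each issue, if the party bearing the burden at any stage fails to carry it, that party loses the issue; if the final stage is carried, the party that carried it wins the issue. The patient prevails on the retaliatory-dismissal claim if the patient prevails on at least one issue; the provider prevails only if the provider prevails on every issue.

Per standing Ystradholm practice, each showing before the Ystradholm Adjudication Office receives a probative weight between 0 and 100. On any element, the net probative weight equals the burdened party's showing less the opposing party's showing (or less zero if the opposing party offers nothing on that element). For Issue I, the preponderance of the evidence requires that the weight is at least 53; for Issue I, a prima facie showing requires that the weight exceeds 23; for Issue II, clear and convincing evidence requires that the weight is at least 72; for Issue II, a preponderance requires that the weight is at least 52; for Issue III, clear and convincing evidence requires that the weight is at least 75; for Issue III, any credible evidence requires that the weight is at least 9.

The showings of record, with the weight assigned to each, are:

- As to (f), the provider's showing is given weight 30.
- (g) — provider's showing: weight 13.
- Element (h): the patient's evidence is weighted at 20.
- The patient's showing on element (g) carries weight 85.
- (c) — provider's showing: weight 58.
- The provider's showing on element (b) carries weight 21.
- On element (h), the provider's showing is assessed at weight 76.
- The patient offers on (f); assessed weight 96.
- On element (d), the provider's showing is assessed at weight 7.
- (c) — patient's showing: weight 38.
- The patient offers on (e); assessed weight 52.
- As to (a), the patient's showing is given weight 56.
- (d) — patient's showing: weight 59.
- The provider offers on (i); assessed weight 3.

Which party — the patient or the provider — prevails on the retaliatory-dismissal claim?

— Issue I —
Stage I.1 (patient, the preponderance of the evidence, weight is at least 53): (a) 56 ≥ 53 — meets.
  Stage I.1 carried; the burden shifts to the provider.
Stage I.2 (provider, a prima facie showing, weight exceeds 23): (b) 21 ≤ 23 — fails; (c) net 58−38=20 ≤ 23 — fails.
  Stage I.2 not carried; the provider fails its burden.
The patient prevails on this issue.
— Issue II —
Stage II.1 — burden on patient; standard: a preponderance (weight is at least 52).
    (d): 59 − 7 = 52 ≥ 52 [met]
    (e): 52 ≥ 52 [met]
  Stage II.1 is satisfied; the patient continues to bear the burden.
Stage II.2 — burden on patient; standard: clear and convincing evidence (weight is at least 72).
    (f): 96 − 30 = 66 < 72 [not met]
  The patient does not carry Stage II.2.
The provider prevails on this issue.
— Issue III —
Stage III.1 (patient, clear and convincing evidence, weight is at least 75): (g) net 85−13=72 < 75 — fails.
  The patient does not carry Stage III.1.
The provider prevails on this issue.
Per-issue: Issue I → patient; Issue II → provider; Issue III → provider. The patient must prevail on at least one issue; overall, the patient prevails.

patient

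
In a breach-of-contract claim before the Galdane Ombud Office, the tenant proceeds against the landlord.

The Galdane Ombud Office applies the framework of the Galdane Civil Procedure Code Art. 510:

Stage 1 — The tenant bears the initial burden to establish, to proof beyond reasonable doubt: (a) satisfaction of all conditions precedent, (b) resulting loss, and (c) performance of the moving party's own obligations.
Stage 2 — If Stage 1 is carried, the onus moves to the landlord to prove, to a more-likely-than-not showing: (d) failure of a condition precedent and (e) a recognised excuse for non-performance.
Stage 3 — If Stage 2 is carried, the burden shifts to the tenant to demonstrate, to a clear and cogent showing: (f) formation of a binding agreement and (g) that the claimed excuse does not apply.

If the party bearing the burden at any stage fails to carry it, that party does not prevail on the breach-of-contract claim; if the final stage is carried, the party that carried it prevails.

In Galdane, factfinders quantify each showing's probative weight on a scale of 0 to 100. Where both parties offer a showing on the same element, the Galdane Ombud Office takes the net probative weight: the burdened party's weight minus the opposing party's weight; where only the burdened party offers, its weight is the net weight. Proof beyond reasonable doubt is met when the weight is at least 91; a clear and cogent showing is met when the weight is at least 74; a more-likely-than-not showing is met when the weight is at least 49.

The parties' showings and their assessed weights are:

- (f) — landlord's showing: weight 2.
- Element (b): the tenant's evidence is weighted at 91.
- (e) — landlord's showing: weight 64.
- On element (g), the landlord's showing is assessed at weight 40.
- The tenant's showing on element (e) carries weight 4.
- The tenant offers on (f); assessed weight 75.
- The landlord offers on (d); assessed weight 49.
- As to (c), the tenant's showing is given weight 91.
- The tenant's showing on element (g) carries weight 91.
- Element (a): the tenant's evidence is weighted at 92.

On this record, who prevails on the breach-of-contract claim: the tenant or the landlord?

At Stage 1 the tenant must meet proof beyond reasonable doubt (weight is at least 91): on (a) the weight is 92, which does reach 91, so (a) meets the standard; on (b) the weight is 91, which does reach 91, so (b) meets the standard; on (c) the weight is 91, ≥ 91, so (c) meets the standard.
  All elements met. The burden passes to the landlord.
At Stage 2 the landlord must meet a more-likely-than-not showing (weight is at least 49): on (d) the weight is 49, ≥ 49, so (d) meets the standard; on (e) the weight is 64 less the opposing 4 gives net 60, ≥ 49, so (e) meets the standard.
  Stage 2 carried; the burden shifts to the tenant.
At Stage 3 the tenant must meet a clear and cogent showing (weight is at least 74): on (f) the weight is 75 less the opposing 2 gives net 73, which does not reach 74, so (f) does not meet the standard; on (g) the weight is 91 less the opposing 40 gives net 51, < 74, so (g) does not meet the standard.
  Not every element is met, so the tenant fails to carry Stage 3.
The landlord prevails.

landlord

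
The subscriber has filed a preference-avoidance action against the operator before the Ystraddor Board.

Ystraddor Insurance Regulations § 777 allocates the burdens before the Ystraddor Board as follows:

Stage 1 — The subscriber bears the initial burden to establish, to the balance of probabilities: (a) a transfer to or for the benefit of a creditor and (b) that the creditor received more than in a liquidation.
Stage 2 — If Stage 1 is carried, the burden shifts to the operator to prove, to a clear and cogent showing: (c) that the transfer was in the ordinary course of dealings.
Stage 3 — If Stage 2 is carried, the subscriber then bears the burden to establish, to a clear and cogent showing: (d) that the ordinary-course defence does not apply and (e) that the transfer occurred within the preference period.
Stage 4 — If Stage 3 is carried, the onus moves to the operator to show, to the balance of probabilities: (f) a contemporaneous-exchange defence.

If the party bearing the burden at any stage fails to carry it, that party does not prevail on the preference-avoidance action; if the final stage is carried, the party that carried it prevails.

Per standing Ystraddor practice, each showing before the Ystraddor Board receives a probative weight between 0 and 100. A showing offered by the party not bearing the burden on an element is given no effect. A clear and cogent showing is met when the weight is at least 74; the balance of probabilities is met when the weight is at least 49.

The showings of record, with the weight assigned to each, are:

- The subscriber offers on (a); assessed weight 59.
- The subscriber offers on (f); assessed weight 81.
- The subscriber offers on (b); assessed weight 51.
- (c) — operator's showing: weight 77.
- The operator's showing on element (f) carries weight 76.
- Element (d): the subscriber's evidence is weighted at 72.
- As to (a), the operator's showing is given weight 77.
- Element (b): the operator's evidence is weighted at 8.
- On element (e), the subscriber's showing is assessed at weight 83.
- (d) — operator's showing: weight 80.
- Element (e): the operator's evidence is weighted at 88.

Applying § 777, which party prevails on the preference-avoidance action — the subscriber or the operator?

Stage 1 — burden on subscriber; standard: the balance of probabilities (weight is at least 49).
    (a): 59 (operator's 77 disregarded) ≥ 49 [met]
    (b): 51 (operator's 8 disregarded) ≥ 49 [met]
  Stage 1 carried; the burden shifts to the operator.
Stage 2 — burden on operator; standard: a clear and cogent showing (weight is at least 74).
    (c): 77 ≥ 74 [met]
  All elements met. The burden passes to the subscriber.
Stage 3 — burden on subscriber; standard: a clear and cogent showing (weight is at least 74).
    (d): 72 (operator's 80 disregarded) < 74 [not met]
    (e): 83 (operator's 88 disregarded) ≥ 74 [met]
  The subscriber does not carry Stage 3.
The analysis ends at Stage 3; the operator prevails.

operator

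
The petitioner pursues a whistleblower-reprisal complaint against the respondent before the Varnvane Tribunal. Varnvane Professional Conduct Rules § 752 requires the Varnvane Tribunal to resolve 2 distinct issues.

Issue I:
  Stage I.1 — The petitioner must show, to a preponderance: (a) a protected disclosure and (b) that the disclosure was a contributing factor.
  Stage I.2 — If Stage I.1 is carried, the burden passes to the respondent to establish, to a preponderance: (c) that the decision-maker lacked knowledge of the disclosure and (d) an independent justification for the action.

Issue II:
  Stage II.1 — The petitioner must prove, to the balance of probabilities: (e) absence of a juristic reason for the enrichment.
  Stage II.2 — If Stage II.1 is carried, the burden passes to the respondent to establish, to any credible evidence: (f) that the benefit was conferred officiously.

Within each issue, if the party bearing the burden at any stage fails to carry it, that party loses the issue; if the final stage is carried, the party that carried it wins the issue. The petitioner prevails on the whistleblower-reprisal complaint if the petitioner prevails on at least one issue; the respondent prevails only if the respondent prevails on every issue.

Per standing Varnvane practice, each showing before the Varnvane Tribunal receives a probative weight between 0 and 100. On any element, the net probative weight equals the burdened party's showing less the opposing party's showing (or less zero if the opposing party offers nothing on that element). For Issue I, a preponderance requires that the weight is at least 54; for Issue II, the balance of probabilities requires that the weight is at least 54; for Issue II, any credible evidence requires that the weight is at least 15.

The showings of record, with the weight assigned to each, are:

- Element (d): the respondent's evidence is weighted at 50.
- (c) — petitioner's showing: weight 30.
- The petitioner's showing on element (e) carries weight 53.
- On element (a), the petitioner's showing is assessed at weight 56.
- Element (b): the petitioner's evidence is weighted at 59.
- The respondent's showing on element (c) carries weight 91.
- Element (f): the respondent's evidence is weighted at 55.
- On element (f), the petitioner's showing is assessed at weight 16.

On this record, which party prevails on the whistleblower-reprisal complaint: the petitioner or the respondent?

petitioner

— Issue I —
Stage I.1 — burden on petitioner; standard: a preponderance (weight is at least 54).
    (a): 56 ≥ 54 [met]
    (b): 59 ≥ 54 [met]
  The petitioner carries Stage I.1; the respondent now bears the burden.
Stage I.2 — burden on respondent; standard: a preponderance (weight is at least 54).
    (c): 91 − 30 = 61 ≥ 54 [met]
    (d): 50 < 54 [not met]
  The respondent does not carry Stage I.2.
The analysis ends at Stage I.2; the petitioner prevails on this issue.
— Issue II —
Stage II.1 (petitioner, the balance of probabilities, weight is at least 54): (e) 53 < 54 — fails.
  Not every element is met, so the petitioner fails to carry Stage II.1.
The analysis ends at Stage II.1; the respondent prevails on this issue.
Per-issue: Issue I → petitioner; Issue II → respondent. The petitioner must prevail on at least one issue; overall, the petitioner prevails.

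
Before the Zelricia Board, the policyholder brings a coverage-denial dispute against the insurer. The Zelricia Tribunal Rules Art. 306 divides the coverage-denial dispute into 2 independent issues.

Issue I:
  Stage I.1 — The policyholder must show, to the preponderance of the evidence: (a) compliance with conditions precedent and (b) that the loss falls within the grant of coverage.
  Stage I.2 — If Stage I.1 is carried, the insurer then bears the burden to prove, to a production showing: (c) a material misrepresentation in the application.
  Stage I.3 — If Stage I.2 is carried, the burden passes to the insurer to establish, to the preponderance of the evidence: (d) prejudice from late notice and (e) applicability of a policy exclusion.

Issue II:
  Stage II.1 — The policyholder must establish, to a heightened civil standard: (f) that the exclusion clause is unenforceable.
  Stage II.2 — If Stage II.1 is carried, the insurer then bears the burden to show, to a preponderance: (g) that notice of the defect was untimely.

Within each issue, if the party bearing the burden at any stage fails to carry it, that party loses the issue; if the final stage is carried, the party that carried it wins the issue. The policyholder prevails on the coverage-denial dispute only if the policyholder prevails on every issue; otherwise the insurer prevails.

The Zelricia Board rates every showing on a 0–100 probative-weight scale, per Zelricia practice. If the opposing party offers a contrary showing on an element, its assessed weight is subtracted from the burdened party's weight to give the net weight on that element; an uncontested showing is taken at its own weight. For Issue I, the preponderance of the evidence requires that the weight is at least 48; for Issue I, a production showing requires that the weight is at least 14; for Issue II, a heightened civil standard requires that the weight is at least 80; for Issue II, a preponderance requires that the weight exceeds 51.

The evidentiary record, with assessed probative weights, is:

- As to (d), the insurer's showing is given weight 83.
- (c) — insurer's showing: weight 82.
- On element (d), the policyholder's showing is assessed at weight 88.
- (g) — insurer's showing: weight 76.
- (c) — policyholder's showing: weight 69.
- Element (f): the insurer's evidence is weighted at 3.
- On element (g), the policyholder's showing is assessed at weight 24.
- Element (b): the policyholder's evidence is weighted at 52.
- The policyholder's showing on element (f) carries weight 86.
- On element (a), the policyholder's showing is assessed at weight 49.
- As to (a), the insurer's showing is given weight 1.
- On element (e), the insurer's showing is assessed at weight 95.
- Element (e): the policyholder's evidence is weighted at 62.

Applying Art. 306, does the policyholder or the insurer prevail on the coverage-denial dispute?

insurer

— Issue I —
Stage I.1 (policyholder, the preponderance of the evidence, weight is at least 48): (a) net 49−1=48 ≥ 48 — meets; (b) 52 ≥ 48 — meets.
  All elements met. The burden passes to the insurer.
Stage I.2 (insurer, a production showing, weight is at least 14): (c) net 82−69=13 < 14 — fails.
  Not every element is met, so the insurer fails to carry Stage I.2.
So the policyholder prevails on this issue.
— Issue II —
Stage II.1 (policyholder, a heightened civil standard, weight is at least 80): (f) net 86−3=83 ≥ 80 — meets.
  The policyholder carries Stage II.1; the insurer now bears the burden.
Stage II.2 (insurer, a preponderance, weight exceeds 51): (g) net 76−24=52 > 51 — meets.
  All elements met at the final stage.
Every stage carried; the insurer prevails on this issue.
Per-issue: Issue I → policyholder; Issue II → insurer. The policyholder must prevail on every issue; overall, the insurer prevails.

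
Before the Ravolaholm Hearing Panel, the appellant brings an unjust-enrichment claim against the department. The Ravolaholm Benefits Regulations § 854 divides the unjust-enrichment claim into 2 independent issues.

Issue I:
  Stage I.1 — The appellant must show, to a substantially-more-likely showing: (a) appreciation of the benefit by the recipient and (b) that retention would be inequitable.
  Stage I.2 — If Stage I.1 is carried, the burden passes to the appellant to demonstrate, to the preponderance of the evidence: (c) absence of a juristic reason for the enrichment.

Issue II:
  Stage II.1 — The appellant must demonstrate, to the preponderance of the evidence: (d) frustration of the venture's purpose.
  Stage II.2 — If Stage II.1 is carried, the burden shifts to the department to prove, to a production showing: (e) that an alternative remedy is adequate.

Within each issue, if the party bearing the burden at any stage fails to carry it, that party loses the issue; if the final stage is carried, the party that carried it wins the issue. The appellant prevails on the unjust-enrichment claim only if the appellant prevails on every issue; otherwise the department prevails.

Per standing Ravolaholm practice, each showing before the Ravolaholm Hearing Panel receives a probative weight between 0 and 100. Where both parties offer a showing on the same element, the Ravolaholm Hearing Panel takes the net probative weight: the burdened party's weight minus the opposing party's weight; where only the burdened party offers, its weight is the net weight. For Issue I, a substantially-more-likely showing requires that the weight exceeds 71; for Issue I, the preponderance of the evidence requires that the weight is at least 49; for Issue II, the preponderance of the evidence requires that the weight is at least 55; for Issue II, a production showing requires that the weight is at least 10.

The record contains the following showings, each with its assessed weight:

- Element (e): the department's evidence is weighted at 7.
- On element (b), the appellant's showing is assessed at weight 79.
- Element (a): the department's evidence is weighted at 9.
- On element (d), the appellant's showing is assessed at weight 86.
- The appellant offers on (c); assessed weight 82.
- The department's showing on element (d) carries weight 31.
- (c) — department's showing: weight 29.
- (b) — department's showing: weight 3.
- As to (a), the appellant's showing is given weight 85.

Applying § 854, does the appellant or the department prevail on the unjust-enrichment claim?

appellant

— Issue I —
Stage I.1 (appellant, a substantially-more-likely showing, weight exceeds 71): (a) net 85−9=76 > 71 — meets; (b) net 79−3=76 > 71 — meets.
  Stage I.1 is satisfied; the appellant continues to bear the burden.
Stage I.2 (appellant, the preponderance of the evidence, weight is at least 49): (c) net 82−29=53 ≥ 49 — meets.
  The appellant carries the last stage.
All stages carried — the appellant prevails on this issue.
— Issue II —
Stage II.1 (appellant, the preponderance of the evidence, weight is at least 55): (d) net 86−31=55 ≥ 55 — meets.
  Stage II.1 carried; the burden shifts to the department.
Stage II.2 (department, a production showing, weight is at least 10): (e) 7 < 10 — fails.
  Stage II.2 not carried; the department fails its burden.
The analysis ends at Stage II.2; the appellant prevails on this issue.
Per-issue: Issue I → appellant; Issue II → appellant. The appellant must prevail on every issue; overall, the appellant prevails.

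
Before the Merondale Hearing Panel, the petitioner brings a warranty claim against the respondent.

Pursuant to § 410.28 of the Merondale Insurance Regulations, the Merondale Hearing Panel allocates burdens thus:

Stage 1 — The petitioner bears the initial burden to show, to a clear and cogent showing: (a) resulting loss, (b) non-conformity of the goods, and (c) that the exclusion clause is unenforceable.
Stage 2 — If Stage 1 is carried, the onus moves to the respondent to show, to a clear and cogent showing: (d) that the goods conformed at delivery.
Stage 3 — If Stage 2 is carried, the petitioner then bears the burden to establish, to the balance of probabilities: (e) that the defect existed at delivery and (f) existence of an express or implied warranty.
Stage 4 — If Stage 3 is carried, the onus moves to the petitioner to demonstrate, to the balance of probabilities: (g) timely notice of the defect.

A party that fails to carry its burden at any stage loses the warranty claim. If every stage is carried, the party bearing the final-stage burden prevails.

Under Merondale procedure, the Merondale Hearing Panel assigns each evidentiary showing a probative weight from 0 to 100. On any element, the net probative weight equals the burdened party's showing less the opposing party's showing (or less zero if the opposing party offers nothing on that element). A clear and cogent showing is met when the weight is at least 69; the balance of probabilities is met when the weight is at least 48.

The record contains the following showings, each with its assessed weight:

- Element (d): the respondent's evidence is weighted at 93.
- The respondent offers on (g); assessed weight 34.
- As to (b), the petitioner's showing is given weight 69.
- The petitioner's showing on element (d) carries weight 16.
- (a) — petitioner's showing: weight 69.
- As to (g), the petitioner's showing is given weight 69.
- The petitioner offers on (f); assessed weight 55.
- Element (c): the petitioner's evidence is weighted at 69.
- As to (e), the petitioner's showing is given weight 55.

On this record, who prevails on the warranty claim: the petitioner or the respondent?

respondent

Stage 1 — burden on petitioner; standard: a clear and cogent showing (weight is at least 69).
    (a): 69 ≥ 69 [met]
    (b): 69 ≥ 69 [met]
    (c): 69 ≥ 69 [met]
  The petitioner carries Stage 1; the respondent now bears the burden.
Stage 2 — burden on respondent; standard: a clear and cogent showing (weight is at least 69).
    (d): 93 − 16 = 77 ≥ 69 [met]
  Stage 2 carried; the burden shifts to the petitioner.
Stage 3 — burden on petitioner; standard: the balance of probabilities (weight is at least 48).
    (e): 55 ≥ 48 [met]
    (f): 55 ≥ 48 [met]
  Stage 3 carried; the burden remains with the petitioner.
Stage 4 — burden on petitioner; standard: the balance of probabilities (weight is at least 48).
    (g): 69 − 34 = 35 < 48 [not met]
  Not every element is met, so the petitioner fails to carry Stage 4.
The respondent prevails.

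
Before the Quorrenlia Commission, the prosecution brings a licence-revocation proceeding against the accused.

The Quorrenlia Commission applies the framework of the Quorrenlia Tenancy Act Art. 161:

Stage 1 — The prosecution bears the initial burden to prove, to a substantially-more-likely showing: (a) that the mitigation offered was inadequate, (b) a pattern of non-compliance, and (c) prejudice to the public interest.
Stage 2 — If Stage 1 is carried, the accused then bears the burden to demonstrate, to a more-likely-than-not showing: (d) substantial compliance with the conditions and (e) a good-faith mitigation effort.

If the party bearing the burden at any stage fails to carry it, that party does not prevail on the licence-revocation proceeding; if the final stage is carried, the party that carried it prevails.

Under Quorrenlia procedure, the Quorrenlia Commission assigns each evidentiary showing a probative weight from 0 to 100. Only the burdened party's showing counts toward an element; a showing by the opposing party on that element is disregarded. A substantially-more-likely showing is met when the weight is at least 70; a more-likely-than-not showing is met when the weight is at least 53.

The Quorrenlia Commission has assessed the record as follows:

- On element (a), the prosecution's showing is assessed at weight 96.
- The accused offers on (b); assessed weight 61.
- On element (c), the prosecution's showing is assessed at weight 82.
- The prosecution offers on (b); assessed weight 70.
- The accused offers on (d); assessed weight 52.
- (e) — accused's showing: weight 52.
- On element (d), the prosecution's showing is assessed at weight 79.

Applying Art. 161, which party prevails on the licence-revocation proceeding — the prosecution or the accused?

Stage 1 — burden on prosecution; standard: a substantially-more-likely showing (weight is at least 70).
    (a): 96 ≥ 70 [met]
    (b): 70 (accused's 61 disregarded) ≥ 70 [met]
    (c): 82 ≥ 70 [met]
  Stage 1 carried; the burden shifts to the accused.
Stage 2 — burden on accused; standard: a more-likely-than-not showing (weight is at least 53).
    (d): 52 (prosecution's 79 disregarded) < 53 [not met]
    (e): 52 < 53 [not met]
  The accused does not carry Stage 2.
So the prosecution prevails.

prosecution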